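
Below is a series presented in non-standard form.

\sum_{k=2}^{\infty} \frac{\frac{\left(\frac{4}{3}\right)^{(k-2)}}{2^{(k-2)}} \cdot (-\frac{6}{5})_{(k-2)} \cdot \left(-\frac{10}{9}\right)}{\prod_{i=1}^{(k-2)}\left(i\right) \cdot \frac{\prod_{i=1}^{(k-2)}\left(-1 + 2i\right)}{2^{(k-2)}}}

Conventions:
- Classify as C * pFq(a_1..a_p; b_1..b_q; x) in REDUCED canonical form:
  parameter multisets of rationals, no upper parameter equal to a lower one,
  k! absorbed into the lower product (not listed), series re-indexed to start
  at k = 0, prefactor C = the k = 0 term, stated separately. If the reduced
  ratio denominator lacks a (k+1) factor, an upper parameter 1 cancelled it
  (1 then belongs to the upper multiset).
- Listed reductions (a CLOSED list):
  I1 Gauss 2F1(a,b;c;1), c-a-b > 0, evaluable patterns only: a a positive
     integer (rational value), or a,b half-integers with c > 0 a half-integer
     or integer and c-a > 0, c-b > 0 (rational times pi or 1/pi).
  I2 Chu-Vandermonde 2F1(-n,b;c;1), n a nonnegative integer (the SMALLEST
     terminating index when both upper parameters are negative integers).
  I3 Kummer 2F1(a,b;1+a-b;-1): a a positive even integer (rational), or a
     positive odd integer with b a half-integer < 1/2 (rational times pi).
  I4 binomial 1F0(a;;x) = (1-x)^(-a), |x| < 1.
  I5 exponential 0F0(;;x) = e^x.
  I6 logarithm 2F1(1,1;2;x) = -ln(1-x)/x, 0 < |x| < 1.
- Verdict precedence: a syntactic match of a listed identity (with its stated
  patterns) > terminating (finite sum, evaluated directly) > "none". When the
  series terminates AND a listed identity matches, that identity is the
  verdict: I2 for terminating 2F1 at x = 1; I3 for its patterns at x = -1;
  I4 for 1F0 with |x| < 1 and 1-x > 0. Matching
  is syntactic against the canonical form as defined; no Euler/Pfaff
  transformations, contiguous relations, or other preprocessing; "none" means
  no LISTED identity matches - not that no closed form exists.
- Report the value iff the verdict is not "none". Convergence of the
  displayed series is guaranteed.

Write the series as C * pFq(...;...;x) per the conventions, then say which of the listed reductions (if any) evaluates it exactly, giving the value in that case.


Prefactor -\frac{10}{9}, argument \frac{2}{3}: 1F1 with upper {-\frac{6}{5}} over lower {\frac{1}{2}}. Verdict: none. No listed pattern accepts 1F1(-\frac{6}{5}; \frac{1}{2}; \frac{2}{3}).

The tell: t_0 being -\frac{10}{9}, the product of the first k integers (C = -10/9, x = 2/3) is k!.
Consecutive-term ratio: r(k) = \frac{2}{3} * (k-\frac{6}{5}) / [(k+\frac{1}{2}) (k+1)] - rational in k, leading ratio \frac{2}{3}; with t_0 = -\frac{10}{9}, classification follows.


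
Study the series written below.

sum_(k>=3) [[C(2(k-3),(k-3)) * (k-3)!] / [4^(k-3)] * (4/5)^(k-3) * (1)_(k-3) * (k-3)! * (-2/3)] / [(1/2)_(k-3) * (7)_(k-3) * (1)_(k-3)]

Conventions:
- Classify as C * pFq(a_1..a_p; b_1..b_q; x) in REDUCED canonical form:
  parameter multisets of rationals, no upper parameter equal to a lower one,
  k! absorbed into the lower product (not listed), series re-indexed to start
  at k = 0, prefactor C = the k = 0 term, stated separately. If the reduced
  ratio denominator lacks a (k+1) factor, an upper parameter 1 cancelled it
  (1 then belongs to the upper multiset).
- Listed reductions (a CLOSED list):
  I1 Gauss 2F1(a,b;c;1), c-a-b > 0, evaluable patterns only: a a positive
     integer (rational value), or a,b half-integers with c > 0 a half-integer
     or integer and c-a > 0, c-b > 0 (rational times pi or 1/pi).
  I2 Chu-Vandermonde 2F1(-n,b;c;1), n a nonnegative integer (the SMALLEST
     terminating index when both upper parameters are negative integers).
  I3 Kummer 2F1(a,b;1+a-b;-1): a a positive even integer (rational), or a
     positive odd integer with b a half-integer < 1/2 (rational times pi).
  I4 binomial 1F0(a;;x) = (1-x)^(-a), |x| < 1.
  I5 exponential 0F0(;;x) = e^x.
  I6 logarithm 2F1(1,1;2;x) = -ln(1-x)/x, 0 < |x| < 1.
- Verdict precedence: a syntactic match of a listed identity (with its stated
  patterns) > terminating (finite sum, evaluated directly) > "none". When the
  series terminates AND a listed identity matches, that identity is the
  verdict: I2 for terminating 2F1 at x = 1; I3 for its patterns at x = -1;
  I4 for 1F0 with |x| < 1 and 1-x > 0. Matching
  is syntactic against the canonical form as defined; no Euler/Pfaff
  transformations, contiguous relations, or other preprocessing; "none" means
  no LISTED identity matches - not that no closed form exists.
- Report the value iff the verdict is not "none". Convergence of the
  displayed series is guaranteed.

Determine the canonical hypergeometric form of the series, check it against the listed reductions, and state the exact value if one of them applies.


At argument 4/5: a 2F1 with upper {1, 1}, lower {7}, scaled by C = -2/3. Verdict: none (x = 4/5): each listed identity misses the multisets {1, 1} ; {7}.

The tell: t_0 being -2/3, the parameter 1/2 appears in both the upper and lower lists and cancels.
Term ratio: r(k) = (4/5) * (k+1) (k+1) / [(k+7) (k+1)] - poly over poly, x = (4/5) from leading terms; C = -2/3 at k = 0.


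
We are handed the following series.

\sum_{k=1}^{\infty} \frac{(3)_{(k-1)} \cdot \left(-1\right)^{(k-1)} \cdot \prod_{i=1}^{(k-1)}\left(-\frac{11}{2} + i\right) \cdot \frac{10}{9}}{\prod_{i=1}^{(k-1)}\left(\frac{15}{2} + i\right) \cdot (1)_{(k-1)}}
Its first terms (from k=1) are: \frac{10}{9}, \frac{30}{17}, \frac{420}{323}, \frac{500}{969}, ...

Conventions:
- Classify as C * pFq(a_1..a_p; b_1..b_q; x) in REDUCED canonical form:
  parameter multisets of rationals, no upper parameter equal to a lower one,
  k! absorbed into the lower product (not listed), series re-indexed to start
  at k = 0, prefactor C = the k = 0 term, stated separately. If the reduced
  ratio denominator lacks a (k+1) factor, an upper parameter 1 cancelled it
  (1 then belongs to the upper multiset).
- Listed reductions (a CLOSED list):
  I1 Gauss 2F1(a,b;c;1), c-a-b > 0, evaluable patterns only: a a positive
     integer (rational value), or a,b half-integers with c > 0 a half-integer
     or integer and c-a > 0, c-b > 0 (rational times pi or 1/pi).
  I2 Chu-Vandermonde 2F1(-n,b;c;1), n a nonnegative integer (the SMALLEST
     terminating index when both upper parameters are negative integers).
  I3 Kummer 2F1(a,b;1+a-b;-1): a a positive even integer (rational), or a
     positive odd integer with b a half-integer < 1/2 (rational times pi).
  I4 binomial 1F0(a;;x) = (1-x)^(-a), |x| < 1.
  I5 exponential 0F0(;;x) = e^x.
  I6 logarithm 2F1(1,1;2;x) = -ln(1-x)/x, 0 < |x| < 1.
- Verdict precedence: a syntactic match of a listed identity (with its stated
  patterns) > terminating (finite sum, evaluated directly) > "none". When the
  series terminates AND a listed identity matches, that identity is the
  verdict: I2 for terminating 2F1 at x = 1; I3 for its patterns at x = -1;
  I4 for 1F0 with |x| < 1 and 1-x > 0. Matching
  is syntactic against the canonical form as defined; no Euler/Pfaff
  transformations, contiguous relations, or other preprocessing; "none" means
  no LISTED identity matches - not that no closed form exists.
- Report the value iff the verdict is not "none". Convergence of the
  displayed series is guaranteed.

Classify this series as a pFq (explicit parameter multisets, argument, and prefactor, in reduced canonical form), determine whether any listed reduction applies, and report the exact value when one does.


Prefactor \frac{10}{9}, argument -1: 2F1 with upper {-\frac{9}{2}, 3} over lower {\frac{17}{2}}. Verdict (x = -1): the Kummer evaluation I3 applies (x = -1; c = \frac{17}{2} equals 1+a-b for upper {-\frac{9}{2}, 3}: listed pattern). Value: \frac{25025}{16384} \cdot \pi.

Key observation: with t_0 = \frac{10}{9}, the running product (C = 10/9) telescopes to a rising factorial.
Term ratio: r(k) = -1 * (k-\frac{9}{2}) (k+3) / [(k+\frac{17}{2}) (k+1)] - rational in k. x = -1; t_0 = \frac{10}{9}; negate the roots.


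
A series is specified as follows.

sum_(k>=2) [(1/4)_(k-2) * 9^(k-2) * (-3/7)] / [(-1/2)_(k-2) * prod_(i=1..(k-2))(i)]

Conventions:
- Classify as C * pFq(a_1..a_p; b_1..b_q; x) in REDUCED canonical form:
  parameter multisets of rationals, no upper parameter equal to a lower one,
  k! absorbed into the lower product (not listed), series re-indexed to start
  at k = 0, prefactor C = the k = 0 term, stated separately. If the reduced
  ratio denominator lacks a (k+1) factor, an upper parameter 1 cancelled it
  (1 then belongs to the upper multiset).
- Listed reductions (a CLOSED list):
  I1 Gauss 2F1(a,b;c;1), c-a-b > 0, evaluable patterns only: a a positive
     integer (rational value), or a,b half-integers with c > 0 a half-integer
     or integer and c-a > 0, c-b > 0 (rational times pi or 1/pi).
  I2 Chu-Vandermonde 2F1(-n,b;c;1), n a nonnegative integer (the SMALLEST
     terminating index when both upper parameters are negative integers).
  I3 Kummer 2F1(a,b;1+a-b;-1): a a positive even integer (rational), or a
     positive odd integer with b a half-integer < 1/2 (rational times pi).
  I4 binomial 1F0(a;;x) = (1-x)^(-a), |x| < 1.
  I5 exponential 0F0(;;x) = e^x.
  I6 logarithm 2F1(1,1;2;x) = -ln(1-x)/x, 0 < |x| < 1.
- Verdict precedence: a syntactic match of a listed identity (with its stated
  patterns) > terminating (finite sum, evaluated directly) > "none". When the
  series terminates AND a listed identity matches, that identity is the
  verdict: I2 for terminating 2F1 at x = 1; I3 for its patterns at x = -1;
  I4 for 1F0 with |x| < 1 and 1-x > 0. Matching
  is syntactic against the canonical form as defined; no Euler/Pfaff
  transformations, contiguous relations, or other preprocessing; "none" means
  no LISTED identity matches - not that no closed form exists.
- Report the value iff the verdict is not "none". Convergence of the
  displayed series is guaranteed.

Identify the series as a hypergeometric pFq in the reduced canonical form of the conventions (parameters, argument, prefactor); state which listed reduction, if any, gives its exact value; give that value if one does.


Key observation: from the first term -3/7: the product of the first k integers (C = -3/7, x = 9) is k!.
Adjacent-term ratio: r(k) = 9 * (k+1/4) / [(k-1/2) (k+1)] - rational in k, leading ratio 9; with t_0 = -3/7, classification follows.

With C = -3/7: the canonical form is 1F1(1/4; -1/2; 9). Verdict: none. Every listed pattern misses the 1F1 form at 9, upper {1/4}.


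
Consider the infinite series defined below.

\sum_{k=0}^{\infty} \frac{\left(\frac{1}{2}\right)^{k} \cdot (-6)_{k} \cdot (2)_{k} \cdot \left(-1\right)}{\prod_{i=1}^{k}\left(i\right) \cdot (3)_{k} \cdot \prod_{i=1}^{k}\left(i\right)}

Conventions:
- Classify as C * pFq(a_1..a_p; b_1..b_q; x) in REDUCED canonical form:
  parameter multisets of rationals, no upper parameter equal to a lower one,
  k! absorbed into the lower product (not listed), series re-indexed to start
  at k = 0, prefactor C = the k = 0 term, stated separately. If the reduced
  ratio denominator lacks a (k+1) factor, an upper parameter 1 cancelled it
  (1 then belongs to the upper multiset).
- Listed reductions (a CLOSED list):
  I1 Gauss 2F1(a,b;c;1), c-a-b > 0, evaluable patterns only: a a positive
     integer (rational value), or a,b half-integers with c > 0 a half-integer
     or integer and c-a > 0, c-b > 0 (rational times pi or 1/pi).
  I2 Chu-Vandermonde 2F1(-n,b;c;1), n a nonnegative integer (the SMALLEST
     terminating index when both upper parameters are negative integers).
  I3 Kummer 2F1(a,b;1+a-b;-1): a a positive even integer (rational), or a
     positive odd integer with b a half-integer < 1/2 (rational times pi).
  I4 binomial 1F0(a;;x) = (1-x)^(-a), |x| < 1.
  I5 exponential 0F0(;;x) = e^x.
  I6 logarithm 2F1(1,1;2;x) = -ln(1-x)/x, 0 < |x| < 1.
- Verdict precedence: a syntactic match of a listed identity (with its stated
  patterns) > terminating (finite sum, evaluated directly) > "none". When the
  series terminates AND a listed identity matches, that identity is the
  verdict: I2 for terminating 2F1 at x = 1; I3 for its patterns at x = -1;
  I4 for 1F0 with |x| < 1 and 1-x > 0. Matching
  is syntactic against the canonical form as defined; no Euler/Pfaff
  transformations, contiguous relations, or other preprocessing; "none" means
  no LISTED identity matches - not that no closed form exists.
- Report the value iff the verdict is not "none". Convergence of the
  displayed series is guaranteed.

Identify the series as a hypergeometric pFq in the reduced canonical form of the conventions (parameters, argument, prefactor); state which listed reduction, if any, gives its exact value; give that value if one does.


This is -1 * 2F2(-6, 2; 1, 3; \frac{1}{2}) in reduced canonical form. Verdict: terminating - no listed pattern fits, but -6 in the upper list cuts the series at k = 6; direct evaluation. Value: \frac{279449}{1290240}.

The tell: t_0 being -1, the product of the first k integers (C = -1, x = 1/2) is k!.
Step ratio: r(k) = \frac{1}{2} * (k-6) (k+2) / [(k+1) (k+3) (k+1)] ; factor over Q: parameters, x = \frac{1}{2}, and C = -1.


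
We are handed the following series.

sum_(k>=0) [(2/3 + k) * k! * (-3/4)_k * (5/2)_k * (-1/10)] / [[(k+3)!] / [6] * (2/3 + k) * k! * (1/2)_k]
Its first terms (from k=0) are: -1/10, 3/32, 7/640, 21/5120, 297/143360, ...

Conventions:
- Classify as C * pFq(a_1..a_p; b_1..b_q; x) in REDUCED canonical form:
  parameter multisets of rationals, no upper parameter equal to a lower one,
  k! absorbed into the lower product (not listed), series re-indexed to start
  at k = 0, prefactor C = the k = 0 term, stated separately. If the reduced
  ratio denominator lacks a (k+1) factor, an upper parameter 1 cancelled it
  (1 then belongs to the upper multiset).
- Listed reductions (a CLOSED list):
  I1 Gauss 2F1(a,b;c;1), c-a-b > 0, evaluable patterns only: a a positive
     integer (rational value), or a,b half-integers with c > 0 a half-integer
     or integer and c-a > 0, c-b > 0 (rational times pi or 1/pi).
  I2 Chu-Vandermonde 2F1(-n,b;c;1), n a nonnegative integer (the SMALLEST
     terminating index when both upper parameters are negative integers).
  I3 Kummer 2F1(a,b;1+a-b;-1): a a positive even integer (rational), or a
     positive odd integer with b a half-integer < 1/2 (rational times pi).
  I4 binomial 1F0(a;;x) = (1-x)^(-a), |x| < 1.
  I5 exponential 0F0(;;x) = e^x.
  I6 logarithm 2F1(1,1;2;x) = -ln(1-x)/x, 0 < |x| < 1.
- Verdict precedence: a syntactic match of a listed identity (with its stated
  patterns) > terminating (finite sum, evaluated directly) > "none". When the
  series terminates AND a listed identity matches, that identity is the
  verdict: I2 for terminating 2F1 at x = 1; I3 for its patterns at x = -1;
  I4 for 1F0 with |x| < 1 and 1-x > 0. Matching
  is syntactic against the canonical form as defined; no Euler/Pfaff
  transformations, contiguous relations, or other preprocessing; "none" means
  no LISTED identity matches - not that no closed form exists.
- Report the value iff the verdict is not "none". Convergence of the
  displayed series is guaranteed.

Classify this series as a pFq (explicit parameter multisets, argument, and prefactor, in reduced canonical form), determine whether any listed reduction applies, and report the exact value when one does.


Prefactor -1/10, argument 1: 3F2 with upper {-3/4, 1, 5/2} over lower {1/2, 4}. Verdict: none. Every listed pattern misses the 3F2 form at 1, upper {-3/4, 1, 5/2}.

Key step: with t_0 = -1/10, the factor k + 2/3 cancels (top and bottom), leaving C = -1/10, x = 1.
Term ratio: r(k) = 1 * (k-3/4) (k+1) (k+5/2) / [(k+1/2) (k+4) (k+1)] - poly over poly, x = 1 from leading terms; C = -1/10 at k = 0.


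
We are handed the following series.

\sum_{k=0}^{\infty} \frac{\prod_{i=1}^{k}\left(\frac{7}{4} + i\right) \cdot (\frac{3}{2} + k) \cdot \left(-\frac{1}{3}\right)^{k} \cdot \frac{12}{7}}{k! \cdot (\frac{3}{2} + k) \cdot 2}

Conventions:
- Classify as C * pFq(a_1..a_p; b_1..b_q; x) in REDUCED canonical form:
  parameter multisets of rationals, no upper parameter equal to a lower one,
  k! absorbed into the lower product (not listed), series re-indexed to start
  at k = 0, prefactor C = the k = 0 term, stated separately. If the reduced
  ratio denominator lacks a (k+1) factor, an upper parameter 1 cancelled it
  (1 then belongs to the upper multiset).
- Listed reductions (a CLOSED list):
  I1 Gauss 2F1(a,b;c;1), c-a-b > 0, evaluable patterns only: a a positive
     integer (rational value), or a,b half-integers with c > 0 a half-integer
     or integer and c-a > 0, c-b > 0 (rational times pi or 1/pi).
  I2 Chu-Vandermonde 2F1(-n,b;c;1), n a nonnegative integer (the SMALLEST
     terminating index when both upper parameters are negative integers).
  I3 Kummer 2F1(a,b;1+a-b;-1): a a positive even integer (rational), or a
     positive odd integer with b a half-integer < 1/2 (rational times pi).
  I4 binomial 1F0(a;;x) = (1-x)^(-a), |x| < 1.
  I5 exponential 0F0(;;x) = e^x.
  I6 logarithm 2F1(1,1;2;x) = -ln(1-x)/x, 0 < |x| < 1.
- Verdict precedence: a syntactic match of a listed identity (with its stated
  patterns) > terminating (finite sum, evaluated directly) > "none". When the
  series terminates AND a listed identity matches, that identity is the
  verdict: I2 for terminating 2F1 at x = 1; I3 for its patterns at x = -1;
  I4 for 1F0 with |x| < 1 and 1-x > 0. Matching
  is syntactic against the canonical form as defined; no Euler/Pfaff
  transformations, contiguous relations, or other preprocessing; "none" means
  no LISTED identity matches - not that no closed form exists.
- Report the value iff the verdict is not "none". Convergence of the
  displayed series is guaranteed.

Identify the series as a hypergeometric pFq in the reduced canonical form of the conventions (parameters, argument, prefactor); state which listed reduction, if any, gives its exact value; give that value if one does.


The series (x = -\frac{1}{3}) is 1F0: upper {\frac{11}{4}}, lower {-}, prefactor \frac{6}{7}. Verdict: this is the binomial series (I4) (the 1F0 binomial series: exponent -11/4, x = -\frac{1}{3}). Exact value: \frac{6}{7} \cdot \left(\frac{4}{3}\right)^{-\frac{11}{4}}.

Structural cue: x = -\frac{1}{3} and the factor k + 3/2 cancels (top and bottom), leaving C = 6/7.
Adjacent-term ratio: r(k) = -\frac{1}{3} * (k+\frac{11}{4}) / [(k+1)] - rational in k, leading ratio -\frac{1}{3}; with t_0 = \frac{6}{7}, classification follows.


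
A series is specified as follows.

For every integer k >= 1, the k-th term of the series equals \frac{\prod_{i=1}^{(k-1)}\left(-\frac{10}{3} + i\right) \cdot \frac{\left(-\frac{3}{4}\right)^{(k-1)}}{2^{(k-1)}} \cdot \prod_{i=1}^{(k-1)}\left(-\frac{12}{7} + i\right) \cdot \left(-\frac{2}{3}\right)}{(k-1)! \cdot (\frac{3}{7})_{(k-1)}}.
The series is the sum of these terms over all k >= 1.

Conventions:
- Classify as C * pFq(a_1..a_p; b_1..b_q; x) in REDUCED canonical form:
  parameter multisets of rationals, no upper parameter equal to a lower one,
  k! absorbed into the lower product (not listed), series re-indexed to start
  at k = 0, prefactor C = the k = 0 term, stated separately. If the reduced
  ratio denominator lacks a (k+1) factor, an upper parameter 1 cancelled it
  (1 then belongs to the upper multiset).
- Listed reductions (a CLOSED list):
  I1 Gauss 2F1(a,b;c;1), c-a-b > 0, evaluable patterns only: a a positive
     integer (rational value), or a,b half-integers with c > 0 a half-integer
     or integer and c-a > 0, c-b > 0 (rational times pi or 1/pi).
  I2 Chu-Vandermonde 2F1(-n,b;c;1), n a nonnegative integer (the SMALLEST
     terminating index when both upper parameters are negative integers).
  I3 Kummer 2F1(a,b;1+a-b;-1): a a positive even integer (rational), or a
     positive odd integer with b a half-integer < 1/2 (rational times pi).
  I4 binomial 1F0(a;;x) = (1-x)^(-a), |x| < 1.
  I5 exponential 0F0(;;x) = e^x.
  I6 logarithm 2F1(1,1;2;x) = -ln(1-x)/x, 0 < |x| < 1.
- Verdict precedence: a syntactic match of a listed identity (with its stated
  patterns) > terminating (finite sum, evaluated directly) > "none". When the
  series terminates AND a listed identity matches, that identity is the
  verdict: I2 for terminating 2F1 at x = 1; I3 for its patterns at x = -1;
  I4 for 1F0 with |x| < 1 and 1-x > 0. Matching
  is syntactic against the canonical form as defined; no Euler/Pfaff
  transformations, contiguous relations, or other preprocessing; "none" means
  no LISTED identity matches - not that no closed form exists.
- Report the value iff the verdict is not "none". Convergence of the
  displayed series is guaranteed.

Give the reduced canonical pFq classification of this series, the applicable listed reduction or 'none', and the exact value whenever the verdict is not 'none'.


The series (x = -\frac{3}{8}) is 2F1: upper {-\frac{7}{3}, -\frac{5}{7}}, lower {\frac{3}{7}}, prefactor -\frac{2}{3}. Verdict: none - at argument -\frac{3}{8} the multisets {-\frac{7}{3}, -\frac{5}{7}} ; {\frac{3}{7}} match no listed identity.

First insight: from the first term -\frac{2}{3}: the two k-th powers (prefactor -2/3) combine into one argument.
Ratio: r(k) = -\frac{3}{8} * (k-\frac{7}{3}) (k-\frac{5}{7}) / [(k+\frac{3}{7}) (k+1)] - rational; roots negated = parameters, x = -\frac{3}{8}, C = -\frac{2}{3}.


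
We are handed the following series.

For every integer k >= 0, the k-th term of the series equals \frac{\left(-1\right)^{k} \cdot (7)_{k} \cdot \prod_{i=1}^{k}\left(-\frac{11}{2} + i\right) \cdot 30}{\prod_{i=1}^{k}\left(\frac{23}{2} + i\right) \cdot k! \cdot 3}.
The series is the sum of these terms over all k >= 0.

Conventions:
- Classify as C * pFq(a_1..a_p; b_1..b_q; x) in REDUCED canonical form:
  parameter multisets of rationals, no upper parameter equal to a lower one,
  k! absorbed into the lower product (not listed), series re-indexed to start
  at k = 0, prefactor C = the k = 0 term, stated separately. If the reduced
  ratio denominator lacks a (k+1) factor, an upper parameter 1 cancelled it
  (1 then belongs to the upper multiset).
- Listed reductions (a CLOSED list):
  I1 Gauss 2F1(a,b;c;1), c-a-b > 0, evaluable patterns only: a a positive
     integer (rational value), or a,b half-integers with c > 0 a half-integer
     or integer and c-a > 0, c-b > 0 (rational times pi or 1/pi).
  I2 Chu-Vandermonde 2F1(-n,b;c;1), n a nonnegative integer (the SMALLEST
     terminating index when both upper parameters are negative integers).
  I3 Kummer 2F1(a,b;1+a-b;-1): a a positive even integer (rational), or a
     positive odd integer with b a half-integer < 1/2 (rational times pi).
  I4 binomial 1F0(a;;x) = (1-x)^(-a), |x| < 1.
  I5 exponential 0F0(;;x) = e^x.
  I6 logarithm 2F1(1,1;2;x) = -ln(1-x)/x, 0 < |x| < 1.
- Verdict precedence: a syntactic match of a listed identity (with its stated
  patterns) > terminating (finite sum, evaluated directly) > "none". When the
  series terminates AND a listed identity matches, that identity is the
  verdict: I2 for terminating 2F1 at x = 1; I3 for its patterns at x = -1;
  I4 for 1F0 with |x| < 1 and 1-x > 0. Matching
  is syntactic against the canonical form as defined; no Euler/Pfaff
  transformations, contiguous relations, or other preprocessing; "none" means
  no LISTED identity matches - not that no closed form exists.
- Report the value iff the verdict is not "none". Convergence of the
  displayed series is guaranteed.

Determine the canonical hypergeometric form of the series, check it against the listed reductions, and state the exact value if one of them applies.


Reduced: x = -1, 2F1, upper = {-\frac{9}{2}, 7}, lower = {\frac{25}{2}}, C = 10. Verdict at x = -1: Kummer's theorem (I3) matches (x = -1; c = \frac{25}{2} equals 1+a-b for upper {-\frac{9}{2}, 7}: listed pattern). Hence: \frac{1673196525}{67108864} \cdot \pi.

The tell: t_0 = 10 here, and the lower running product (C = 10, x = -1) is a rising factorial.
Consecutive-term ratio: r(k) = -1 * (k-\frac{9}{2}) (k+7) / [(k+\frac{25}{2}) (k+1)] ; factor over Q: parameters, x = -1, and C = 10.


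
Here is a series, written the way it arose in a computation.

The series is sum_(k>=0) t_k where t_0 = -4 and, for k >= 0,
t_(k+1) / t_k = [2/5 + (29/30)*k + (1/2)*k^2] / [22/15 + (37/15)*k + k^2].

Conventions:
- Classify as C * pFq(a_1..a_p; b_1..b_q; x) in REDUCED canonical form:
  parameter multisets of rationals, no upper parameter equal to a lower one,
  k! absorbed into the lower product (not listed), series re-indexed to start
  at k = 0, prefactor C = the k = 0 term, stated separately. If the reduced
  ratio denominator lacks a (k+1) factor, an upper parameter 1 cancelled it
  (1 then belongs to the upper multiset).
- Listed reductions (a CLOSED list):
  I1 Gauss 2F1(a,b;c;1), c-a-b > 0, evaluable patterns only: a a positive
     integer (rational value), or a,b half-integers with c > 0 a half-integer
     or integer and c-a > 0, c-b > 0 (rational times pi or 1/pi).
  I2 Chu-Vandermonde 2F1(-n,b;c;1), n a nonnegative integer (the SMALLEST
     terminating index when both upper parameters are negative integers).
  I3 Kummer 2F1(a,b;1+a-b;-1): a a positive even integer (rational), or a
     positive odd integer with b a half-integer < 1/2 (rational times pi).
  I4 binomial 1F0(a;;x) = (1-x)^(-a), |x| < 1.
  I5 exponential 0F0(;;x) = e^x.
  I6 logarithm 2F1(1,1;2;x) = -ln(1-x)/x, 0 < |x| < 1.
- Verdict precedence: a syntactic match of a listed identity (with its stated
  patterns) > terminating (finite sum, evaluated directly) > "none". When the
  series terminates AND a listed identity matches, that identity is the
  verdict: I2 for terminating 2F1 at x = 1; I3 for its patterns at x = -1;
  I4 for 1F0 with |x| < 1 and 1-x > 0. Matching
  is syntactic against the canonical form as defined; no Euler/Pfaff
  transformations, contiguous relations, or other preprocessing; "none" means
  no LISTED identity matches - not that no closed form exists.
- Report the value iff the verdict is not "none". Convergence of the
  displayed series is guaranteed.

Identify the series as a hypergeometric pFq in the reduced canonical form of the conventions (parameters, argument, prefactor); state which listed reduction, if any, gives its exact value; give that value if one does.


This is -4 * 2F1(3/5, 4/3; 22/15; 1/2) in reduced canonical form. Verdict: none - this 2F1 at x = 1/2 matches no listed pattern, and upper {3/5, 4/3} holds no stopper.

First insight: t_0 being -4, the expanded ratio factors over Q; C = -4, roots give parameters.
Term ratio: r(k) = (1/2) * (k+3/5) (k+4/3) / [(k+22/15) (k+1)] - rational in k. x = (1/2); t_0 = -4; negate the roots.


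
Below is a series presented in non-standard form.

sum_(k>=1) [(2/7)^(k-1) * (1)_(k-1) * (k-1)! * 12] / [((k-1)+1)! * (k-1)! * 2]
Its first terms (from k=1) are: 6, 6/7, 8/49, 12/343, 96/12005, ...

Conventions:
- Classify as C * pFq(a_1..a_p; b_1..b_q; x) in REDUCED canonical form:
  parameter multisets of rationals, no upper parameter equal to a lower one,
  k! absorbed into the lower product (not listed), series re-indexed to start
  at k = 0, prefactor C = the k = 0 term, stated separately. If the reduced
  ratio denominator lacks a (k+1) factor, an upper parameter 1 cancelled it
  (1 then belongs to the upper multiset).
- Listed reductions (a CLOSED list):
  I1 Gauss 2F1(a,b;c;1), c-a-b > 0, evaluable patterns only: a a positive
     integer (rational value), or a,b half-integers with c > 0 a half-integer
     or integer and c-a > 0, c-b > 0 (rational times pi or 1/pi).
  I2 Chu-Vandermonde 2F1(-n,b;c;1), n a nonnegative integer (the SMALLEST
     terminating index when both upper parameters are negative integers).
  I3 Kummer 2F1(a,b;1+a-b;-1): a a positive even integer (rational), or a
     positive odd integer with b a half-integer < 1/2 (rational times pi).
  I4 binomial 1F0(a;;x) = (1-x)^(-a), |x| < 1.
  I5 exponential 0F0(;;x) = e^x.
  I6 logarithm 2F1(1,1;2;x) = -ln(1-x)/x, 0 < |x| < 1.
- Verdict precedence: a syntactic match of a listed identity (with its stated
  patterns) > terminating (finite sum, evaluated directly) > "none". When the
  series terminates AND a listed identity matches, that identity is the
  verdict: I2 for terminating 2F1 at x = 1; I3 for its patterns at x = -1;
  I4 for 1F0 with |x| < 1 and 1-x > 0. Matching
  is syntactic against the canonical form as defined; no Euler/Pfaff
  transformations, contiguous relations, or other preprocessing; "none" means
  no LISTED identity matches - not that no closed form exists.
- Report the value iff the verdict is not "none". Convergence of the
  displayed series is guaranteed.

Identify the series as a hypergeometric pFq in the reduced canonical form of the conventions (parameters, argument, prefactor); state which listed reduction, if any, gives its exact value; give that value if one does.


With C = 6: the canonical form is 2F1(1, 1; 2; 2/7). Verdict at x = 2/7: the logarithmic series (I6) matches (the logarithm: parameters (1,1;2), x = 2/7). Sum: (-21) * ln(5/7).

Structural cue: with t_0 = 6, the constant factors (C = 6) combine into one prefactor.
Ratio: r(k) = (2/7) * (k+1) (k+1) / [(k+2) (k+1)] - rational; roots negated = parameters, x = (2/7), C = 6.


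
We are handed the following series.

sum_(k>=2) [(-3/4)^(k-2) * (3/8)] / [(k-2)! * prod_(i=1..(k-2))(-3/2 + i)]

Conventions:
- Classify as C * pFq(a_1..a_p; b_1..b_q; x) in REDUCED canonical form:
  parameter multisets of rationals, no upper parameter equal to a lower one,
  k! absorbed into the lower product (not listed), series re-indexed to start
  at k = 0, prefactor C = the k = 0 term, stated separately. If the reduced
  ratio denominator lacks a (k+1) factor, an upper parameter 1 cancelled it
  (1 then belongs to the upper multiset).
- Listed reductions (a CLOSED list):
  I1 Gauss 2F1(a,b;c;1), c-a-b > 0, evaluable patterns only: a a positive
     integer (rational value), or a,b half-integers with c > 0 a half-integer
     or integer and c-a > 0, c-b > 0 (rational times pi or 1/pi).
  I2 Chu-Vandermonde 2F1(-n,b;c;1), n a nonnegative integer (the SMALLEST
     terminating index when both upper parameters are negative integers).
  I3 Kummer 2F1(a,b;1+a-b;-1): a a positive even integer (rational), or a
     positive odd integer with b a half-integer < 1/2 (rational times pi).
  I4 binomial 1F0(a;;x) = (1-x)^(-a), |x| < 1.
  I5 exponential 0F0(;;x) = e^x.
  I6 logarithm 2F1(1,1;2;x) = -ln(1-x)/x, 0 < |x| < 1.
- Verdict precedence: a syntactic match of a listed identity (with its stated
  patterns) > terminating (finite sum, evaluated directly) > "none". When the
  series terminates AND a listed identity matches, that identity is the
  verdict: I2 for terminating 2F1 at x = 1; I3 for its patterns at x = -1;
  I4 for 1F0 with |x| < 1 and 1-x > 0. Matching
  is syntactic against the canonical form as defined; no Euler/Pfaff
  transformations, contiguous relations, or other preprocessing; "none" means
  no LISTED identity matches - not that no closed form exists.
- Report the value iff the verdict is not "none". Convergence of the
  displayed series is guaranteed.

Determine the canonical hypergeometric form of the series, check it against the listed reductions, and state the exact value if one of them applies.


x = -3/4 here; the reduced form reads 0F1, upper {-}, lower {-1/2}, C = 3/8. Verdict: none. A 0F1 with upper {-} fits none of I1-I6 at x = -3/4; the sum runs forever.

Key observation: with t_0 = 3/8, the lower running product (C = 3/8) is a rising factorial.
Adjacent-term ratio: r(k) = (-3/4) * 1 / [(k-1/2) (k+1)] - rational in k, leading ratio (-3/4); with t_0 = 3/8, classification follows.


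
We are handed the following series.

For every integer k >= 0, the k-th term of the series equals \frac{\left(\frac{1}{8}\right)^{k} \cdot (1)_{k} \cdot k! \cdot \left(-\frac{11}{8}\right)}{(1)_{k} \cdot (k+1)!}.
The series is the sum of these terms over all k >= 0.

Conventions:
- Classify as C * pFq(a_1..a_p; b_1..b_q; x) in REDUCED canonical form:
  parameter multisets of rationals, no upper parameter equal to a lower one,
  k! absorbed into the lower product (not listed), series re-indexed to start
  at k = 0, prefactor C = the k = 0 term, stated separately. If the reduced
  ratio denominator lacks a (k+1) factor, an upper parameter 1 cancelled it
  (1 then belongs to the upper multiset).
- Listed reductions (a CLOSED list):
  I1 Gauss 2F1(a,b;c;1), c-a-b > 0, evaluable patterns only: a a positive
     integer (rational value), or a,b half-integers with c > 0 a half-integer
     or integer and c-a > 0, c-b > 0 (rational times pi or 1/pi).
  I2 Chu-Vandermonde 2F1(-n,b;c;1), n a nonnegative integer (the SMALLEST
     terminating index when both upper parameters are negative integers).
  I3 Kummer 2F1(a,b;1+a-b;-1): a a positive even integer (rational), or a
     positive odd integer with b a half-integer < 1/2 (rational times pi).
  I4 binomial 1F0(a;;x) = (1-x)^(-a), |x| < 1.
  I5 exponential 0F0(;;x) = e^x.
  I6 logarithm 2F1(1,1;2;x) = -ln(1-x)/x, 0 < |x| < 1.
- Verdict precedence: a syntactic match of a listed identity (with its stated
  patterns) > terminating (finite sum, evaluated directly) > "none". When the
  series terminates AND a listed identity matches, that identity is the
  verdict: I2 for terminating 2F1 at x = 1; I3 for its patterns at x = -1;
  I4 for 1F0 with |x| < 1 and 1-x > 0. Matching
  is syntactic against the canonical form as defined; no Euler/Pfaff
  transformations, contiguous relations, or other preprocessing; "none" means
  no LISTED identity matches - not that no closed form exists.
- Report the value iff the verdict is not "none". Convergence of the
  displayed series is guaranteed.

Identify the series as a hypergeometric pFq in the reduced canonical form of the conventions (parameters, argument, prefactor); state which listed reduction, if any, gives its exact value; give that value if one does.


The tell: t_0 = -\frac{11}{8} here, and the factorial ratio (C = -11/8, x = 1/8) (k+a-1)!/(a-1)! is a rising factorial (a)_k.
Adjacent-term ratio: r(k) = \frac{1}{8} * (k+1) (k+1) / [(k+2) (k+1)] ; factor over Q: parameters, x = \frac{1}{8}, and C = -\frac{11}{8}.

Classification (C = -\frac{11}{8}): 2F1 with upper {1, 1}, lower {2}, argument x = \frac{1}{8}. Verdict at x = \frac{1}{8}: logarithm (I6) matches (the logarithm: parameters (1,1;2), x = \frac{1}{8}). Exact value: 11 \cdot \ln\left(\frac{7}{8}\right).


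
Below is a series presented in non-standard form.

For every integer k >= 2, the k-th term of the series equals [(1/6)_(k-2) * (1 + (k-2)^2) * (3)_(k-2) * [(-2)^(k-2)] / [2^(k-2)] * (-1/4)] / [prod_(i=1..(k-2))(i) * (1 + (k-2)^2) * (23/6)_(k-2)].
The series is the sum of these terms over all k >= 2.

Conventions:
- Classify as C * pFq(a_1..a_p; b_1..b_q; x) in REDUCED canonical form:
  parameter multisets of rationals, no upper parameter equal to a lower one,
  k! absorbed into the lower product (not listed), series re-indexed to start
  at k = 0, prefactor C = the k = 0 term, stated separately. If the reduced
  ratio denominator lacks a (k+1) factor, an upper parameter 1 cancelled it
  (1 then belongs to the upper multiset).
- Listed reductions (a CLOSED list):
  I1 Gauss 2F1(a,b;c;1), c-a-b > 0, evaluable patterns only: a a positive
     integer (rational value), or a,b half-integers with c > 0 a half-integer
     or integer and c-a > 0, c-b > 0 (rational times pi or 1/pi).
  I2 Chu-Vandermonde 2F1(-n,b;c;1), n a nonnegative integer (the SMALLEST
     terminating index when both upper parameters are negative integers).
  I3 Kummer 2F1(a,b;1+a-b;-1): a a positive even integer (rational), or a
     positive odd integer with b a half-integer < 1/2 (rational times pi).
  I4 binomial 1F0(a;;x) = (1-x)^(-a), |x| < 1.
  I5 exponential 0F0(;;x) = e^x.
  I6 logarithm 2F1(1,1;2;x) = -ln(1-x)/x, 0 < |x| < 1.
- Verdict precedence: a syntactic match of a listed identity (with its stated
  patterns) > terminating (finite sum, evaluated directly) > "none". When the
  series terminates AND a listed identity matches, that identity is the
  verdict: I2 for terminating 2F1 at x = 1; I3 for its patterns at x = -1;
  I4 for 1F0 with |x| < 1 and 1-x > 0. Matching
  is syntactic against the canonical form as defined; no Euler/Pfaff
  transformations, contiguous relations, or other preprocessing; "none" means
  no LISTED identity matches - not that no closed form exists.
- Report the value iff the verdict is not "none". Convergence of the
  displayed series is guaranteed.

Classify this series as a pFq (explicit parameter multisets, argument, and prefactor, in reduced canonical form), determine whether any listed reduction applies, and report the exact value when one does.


x = -1 here; the reduced form reads 2F1, upper {1/6, 3}, lower {23/6}, C = -1/4. Verdict: none here - no I1-I6 shape fits x = -1 with lower {23/6}.

The tell: from the first term -1/4: the two k-th powers (prefactor -1/4) combine into one argument.
Ratio: r(k) = (-1) * (k+1/6) (k+3) / [(k+23/6) (k+1)] - rational in k. x = (-1); t_0 = -1/4; negate the roots.


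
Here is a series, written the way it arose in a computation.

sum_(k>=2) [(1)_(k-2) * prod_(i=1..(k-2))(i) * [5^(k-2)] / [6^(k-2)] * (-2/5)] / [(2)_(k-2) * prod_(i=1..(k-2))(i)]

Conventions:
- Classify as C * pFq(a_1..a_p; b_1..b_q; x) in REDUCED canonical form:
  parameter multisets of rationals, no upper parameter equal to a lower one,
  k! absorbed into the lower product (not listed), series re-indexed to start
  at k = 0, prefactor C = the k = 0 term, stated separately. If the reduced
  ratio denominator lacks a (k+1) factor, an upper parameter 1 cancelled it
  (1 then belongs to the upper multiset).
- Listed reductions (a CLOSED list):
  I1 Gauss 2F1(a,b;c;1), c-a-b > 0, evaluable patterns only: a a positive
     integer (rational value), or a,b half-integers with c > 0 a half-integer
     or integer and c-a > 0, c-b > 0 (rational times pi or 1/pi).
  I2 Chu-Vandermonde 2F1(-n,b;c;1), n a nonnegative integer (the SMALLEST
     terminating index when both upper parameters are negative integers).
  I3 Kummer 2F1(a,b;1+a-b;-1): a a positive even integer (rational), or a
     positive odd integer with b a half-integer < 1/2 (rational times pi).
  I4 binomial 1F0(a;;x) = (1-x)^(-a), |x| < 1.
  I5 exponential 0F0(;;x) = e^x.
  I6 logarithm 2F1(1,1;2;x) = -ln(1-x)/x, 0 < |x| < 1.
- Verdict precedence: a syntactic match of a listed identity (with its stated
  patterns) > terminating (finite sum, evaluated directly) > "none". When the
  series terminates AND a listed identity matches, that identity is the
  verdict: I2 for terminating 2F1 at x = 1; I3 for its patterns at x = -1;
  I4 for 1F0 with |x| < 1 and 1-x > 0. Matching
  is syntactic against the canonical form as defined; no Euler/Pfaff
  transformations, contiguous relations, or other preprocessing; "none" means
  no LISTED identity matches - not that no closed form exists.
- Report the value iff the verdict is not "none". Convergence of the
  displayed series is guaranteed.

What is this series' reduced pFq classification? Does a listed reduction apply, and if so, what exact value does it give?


Classification (C = -2/5): 2F1 with upper {1, 1}, lower {2}, argument x = 5/6. Verdict at x = 5/6: logarithm (I6) matches (the logarithm: parameters (1,1;2), x = 5/6). Value: (12/25) * ln(1/6).

Structural cue: t_0 = -2/5 here, and the product of the first k integers (C = -2/5) is k!.
Consecutive-term ratio: r(k) = (5/6) * (k+1) (k+1) / [(k+2) (k+1)] - poly over poly, x = (5/6) from leading terms; C = -2/5 at k = 0.


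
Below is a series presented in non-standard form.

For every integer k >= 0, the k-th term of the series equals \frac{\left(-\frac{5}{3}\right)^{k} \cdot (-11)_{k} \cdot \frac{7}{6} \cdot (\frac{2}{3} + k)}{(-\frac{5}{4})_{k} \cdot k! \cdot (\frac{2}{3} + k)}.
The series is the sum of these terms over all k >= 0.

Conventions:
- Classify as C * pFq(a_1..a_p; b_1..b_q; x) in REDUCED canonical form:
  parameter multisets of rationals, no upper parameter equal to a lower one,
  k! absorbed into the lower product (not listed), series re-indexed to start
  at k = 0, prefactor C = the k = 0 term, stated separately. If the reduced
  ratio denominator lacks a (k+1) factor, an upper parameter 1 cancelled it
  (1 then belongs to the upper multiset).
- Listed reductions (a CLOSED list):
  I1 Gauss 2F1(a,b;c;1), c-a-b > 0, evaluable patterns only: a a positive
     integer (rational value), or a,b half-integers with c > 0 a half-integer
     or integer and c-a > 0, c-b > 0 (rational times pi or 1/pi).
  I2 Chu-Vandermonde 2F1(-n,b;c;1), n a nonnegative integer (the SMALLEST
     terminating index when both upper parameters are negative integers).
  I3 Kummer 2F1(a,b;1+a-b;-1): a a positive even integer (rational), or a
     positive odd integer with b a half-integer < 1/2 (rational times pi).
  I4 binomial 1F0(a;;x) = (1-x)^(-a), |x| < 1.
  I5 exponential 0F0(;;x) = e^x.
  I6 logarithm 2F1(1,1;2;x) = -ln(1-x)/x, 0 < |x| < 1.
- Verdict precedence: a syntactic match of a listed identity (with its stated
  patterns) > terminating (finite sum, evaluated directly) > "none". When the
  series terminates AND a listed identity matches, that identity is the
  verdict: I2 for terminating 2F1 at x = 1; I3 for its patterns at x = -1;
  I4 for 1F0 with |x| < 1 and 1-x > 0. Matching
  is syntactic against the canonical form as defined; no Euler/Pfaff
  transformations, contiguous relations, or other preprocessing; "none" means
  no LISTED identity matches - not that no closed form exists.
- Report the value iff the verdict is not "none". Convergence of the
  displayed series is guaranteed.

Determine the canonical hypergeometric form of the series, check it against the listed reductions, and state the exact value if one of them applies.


First insight: from the first term \frac{7}{6}: the factor k + 2/3 cancels (top and bottom), leaving prefactor 7/6.
Ratio: r(k) = -\frac{5}{3} * (k-11) / [(k-\frac{5}{4}) (k+1)] - rational in k. x = -\frac{5}{3}; t_0 = \frac{7}{6}; negate the roots.

Canonical form: C = \frac{7}{6} times 1F1 with upper {-11}, lower {-\frac{5}{4}}, x = -\frac{5}{3}. Verdict: terminating. With -11 upstairs the series is a 12-term polynomial sum; evaluated term by term. Hence: \frac{5730139269353303029}{269417115376794}.
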